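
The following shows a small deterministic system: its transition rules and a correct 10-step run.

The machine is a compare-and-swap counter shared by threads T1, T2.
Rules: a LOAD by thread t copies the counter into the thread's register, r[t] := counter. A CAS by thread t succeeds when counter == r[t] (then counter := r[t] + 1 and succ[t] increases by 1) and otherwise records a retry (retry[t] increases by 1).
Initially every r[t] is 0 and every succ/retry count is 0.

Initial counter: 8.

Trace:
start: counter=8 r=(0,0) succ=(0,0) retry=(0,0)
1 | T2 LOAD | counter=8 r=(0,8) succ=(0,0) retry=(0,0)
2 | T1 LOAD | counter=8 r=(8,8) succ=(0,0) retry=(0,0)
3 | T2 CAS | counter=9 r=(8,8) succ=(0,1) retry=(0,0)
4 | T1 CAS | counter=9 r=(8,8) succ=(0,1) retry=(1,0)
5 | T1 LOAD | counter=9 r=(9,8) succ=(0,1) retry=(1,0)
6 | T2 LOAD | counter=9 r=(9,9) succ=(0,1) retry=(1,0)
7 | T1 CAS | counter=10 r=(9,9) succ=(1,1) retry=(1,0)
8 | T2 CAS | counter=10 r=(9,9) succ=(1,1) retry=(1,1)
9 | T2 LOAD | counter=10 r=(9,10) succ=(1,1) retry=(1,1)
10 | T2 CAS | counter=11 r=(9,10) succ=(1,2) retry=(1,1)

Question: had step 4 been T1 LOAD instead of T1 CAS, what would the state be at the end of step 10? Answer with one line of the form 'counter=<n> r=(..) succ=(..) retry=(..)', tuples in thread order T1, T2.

(re-executing from step 4 with the substitution; state before step 4: counter=9 r=(8,8) succ=(0,1) retry=(0,0))
4 | T1 LOAD | counter=9 r=(9,8) succ=(0,1) retry=(0,0)
5 | T1 LOAD | counter=9 r=(9,8) succ=(0,1) retry=(0,0)
6 | T2 LOAD | counter=9 r=(9,9) succ=(0,1) retry=(0,0)
7 | T1 CAS | counter=10 r=(9,9) succ=(1,1) retry=(0,0)
8 | T2 CAS | counter=10 r=(9,9) succ=(1,1) retry=(0,1)
9 | T2 LOAD | counter=10 r=(9,10) succ=(1,1) retry=(0,1)
10 | T2 CAS | counter=11 r=(9,10) succ=(1,2) retry=(0,1)

counter=11 r=(9,10) succ=(1,2) retry=(0,1)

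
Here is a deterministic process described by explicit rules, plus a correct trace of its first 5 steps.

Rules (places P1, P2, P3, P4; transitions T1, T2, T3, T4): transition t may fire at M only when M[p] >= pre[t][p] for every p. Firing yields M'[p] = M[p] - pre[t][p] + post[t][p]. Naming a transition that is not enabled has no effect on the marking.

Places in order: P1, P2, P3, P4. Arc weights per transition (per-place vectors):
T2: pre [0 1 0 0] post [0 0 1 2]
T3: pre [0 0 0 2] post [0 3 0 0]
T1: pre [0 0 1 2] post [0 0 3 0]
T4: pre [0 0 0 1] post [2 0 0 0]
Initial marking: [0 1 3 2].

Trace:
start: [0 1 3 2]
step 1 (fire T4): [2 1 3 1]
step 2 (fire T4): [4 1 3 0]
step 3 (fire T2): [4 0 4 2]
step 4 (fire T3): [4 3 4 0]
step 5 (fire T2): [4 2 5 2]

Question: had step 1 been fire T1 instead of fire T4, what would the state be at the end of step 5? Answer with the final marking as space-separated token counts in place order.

(re-executing from step 1 with the substitution; state before step 1: [0 1 3 2])
step 1 (fire T1): [0 1 5 0]
step 2 (fire T4): [0 1 5 0]
step 3 (fire T2): [0 0 6 2]
step 4 (fire T3): [0 3 6 0]
step 5 (fire T2): [0 2 7 2]

0 2 7 2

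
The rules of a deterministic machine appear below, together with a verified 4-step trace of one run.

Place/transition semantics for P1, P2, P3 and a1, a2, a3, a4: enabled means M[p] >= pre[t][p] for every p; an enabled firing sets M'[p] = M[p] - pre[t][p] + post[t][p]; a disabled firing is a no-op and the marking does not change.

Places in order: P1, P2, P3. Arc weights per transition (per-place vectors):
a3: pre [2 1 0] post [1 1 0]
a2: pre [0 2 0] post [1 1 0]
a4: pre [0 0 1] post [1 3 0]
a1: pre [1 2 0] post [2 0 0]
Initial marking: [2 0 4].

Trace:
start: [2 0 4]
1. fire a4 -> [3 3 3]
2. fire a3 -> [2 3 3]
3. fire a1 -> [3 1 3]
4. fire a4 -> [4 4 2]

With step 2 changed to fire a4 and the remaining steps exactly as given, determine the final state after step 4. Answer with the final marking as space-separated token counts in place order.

6 7 1

(re-executing from step 2 with the substitution; state before step 2: [3 3 3])
2. fire a4 -> [4 6 2]
3. fire a1 -> [5 4 2]
4. fire a4 -> [6 7 1]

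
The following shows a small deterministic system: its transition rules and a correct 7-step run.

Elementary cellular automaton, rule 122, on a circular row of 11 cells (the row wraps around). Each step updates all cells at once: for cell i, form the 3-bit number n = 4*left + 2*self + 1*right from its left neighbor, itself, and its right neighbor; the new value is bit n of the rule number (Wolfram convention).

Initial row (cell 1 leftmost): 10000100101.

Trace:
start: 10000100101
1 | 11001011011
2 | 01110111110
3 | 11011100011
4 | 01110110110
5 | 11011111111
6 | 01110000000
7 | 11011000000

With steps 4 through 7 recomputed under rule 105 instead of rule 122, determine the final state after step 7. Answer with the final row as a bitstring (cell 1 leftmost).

00100110000

(re-executing steps 4..7 under rule 105; state before step 4: 11011100011)
4 | 01110101010
5 | 01011010100
6 | 00111101001
7 | 00100110000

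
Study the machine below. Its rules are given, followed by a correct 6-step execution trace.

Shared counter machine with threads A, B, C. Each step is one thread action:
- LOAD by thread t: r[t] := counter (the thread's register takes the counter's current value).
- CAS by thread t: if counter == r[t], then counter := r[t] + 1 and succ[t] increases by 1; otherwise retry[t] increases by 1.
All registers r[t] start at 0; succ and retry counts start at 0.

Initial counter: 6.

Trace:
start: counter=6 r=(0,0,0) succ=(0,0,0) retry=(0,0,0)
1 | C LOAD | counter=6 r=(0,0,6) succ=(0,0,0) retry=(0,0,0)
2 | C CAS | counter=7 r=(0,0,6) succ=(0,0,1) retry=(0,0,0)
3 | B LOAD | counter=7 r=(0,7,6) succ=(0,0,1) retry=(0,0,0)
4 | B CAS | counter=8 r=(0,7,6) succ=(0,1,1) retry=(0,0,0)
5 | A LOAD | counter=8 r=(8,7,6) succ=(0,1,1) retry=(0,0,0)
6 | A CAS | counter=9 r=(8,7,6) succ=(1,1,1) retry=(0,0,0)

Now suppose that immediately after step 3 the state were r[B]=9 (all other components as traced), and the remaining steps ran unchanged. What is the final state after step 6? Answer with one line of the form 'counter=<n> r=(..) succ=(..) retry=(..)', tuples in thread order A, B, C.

state after step 3 := counter=7 r=(0,9,6) succ=(0,0,1) retry=(0,0,0)
4 | B CAS | counter=7 r=(0,9,6) succ=(0,0,1) retry=(0,1,0)
5 | A LOAD | counter=7 r=(7,9,6) succ=(0,0,1) retry=(0,1,0)
6 | A CAS | counter=8 r=(7,9,6) succ=(1,0,1) retry=(0,1,0)

counter=8 r=(7,9,6) succ=(1,0,1) retry=(0,1,0)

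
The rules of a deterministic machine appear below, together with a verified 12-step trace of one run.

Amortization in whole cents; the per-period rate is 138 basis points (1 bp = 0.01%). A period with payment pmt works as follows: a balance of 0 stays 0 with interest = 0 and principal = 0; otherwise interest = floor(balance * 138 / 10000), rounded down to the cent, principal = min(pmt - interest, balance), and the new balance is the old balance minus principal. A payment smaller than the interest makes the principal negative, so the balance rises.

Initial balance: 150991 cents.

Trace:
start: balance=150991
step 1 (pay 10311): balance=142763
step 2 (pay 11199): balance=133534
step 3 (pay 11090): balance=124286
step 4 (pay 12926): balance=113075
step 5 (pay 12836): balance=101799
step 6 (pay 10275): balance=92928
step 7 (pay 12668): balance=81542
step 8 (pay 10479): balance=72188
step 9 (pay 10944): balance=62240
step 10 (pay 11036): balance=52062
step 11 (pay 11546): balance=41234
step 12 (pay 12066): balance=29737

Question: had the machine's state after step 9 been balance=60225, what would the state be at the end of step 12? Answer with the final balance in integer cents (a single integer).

27638

state after step 9 := balance=60225
step 10 (pay 11036): balance=50020
step 11 (pay 11546): balance=39164
step 12 (pay 12066): balance=27638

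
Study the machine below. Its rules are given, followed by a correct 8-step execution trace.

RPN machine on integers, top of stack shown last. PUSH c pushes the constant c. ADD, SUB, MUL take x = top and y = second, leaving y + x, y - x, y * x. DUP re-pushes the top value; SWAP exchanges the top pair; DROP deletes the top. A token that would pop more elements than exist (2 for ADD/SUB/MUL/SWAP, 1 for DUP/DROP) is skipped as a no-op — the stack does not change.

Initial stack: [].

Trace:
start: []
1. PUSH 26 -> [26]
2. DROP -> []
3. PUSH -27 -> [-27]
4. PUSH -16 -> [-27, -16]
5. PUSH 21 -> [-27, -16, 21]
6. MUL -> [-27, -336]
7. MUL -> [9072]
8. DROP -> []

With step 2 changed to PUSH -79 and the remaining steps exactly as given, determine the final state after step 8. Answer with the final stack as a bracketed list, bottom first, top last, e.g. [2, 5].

[26, -79]

(re-executing from step 2 with the substitution; state before step 2: [26])
2. PUSH -79 -> [26, -79]
3. PUSH -27 -> [26, -79, -27]
4. PUSH -16 -> [26, -79, -27, -16]
5. PUSH 21 -> [26, -79, -27, -16, 21]
6. MUL -> [26, -79, -27, -336]
7. MUL -> [26, -79, 9072]
8. DROP -> [26, -79]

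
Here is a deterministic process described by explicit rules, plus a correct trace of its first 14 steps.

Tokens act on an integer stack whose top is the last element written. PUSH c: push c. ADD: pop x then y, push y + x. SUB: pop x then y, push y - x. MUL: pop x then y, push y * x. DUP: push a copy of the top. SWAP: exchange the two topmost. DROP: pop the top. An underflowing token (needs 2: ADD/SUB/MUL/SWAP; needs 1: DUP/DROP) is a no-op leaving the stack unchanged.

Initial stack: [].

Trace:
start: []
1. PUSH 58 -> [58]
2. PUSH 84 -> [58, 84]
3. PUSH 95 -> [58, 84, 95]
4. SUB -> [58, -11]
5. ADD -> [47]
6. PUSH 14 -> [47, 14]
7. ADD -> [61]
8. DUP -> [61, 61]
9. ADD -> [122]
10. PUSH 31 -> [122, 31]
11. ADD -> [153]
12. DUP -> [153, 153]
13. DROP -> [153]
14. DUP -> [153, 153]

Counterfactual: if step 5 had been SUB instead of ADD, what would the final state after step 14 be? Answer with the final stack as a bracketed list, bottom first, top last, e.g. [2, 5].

(re-executing from step 5 with the substitution; state before step 5: [58, -11])
5. SUB -> [69]
6. PUSH 14 -> [69, 14]
7. ADD -> [83]
8. DUP -> [83, 83]
9. ADD -> [166]
10. PUSH 31 -> [166, 31]
11. ADD -> [197]
12. DUP -> [197, 197]
13. DROP -> [197]
14. DUP -> [197, 197]

[197, 197]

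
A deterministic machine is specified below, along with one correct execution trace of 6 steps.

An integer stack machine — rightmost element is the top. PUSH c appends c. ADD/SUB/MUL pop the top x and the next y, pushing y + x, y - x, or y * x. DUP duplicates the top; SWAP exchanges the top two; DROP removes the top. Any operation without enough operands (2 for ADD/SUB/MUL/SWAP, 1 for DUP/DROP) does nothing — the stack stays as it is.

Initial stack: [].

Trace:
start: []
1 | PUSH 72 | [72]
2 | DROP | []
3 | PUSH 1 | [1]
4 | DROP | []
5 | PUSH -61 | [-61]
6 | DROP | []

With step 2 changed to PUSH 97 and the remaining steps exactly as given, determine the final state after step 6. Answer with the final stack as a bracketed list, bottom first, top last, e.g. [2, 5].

(re-executing from step 2 with the substitution; state before step 2: [72])
2 | PUSH 97 | [72, 97]
3 | PUSH 1 | [72, 97, 1]
4 | DROP | [72, 97]
5 | PUSH -61 | [72, 97, -61]
6 | DROP | [72, 97]

[72, 97]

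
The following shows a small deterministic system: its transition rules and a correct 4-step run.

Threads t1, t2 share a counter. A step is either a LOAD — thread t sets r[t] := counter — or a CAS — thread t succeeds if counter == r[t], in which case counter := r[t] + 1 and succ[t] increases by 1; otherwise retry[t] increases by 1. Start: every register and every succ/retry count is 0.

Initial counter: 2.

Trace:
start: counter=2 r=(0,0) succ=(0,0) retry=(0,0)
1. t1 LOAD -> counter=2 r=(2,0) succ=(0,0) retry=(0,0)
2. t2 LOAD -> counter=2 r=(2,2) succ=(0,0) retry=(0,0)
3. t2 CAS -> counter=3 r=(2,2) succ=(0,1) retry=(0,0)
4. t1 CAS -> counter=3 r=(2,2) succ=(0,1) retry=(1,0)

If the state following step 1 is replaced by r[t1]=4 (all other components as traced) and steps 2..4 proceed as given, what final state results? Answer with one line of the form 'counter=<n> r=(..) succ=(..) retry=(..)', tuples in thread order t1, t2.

counter=3 r=(4,2) succ=(0,1) retry=(1,0)

state after step 1 := counter=2 r=(4,0) succ=(0,0) retry=(0,0)
2. t2 LOAD -> counter=2 r=(4,2) succ=(0,0) retry=(0,0)
3. t2 CAS -> counter=3 r=(4,2) succ=(0,1) retry=(0,0)
4. t1 CAS -> counter=3 r=(4,2) succ=(0,1) retry=(1,0)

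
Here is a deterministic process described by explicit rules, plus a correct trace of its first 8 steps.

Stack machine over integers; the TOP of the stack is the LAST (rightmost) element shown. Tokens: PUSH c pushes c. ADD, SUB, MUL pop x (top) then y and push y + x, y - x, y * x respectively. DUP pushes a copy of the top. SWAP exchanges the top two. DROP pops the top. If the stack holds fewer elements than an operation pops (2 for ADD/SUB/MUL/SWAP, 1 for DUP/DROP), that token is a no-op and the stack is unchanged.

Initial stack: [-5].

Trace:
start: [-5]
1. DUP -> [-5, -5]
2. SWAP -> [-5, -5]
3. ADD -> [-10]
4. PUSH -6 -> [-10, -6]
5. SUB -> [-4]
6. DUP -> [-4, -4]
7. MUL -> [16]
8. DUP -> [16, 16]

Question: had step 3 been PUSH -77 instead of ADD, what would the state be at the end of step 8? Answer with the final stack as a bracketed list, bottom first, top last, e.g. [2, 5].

[-5, -5, 5041, 5041]

(re-executing from step 3 with the substitution; state before step 3: [-5, -5])
3. PUSH -77 -> [-5, -5, -77]
4. PUSH -6 -> [-5, -5, -77, -6]
5. SUB -> [-5, -5, -71]
6. DUP -> [-5, -5, -71, -71]
7. MUL -> [-5, -5, 5041]
8. DUP -> [-5, -5, 5041, 5041]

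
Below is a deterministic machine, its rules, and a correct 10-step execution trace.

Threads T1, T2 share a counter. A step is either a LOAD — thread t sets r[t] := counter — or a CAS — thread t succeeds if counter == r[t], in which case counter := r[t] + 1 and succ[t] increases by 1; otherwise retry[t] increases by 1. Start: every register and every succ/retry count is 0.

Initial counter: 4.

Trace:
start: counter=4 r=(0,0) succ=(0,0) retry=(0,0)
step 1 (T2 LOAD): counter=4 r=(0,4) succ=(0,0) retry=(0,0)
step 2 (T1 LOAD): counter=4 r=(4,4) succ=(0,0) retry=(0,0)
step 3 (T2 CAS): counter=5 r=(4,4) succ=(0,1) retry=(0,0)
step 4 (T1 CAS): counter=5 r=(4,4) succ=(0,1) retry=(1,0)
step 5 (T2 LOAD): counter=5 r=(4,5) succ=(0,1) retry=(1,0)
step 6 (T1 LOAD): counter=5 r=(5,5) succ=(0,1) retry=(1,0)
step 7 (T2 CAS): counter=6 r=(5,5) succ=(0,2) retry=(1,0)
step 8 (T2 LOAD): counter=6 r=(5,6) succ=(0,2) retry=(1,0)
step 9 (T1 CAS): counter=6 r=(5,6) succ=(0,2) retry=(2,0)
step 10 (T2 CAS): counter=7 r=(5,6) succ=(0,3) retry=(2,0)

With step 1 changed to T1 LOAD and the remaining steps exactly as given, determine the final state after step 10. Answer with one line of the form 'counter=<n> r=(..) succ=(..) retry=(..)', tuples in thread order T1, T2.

counter=7 r=(5,6) succ=(1,2) retry=(1,1)

(re-executing from step 1 with the substitution; state before step 1: counter=4 r=(0,0) succ=(0,0) retry=(0,0))
step 1 (T1 LOAD): counter=4 r=(4,0) succ=(0,0) retry=(0,0)
step 2 (T1 LOAD): counter=4 r=(4,0) succ=(0,0) retry=(0,0)
step 3 (T2 CAS): counter=4 r=(4,0) succ=(0,0) retry=(0,1)
step 4 (T1 CAS): counter=5 r=(4,0) succ=(1,0) retry=(0,1)
step 5 (T2 LOAD): counter=5 r=(4,5) succ=(1,0) retry=(0,1)
step 6 (T1 LOAD): counter=5 r=(5,5) succ=(1,0) retry=(0,1)
step 7 (T2 CAS): counter=6 r=(5,5) succ=(1,1) retry=(0,1)
step 8 (T2 LOAD): counter=6 r=(5,6) succ=(1,1) retry=(0,1)
step 9 (T1 CAS): counter=6 r=(5,6) succ=(1,1) retry=(1,1)
step 10 (T2 CAS): counter=7 r=(5,6) succ=(1,2) retry=(1,1)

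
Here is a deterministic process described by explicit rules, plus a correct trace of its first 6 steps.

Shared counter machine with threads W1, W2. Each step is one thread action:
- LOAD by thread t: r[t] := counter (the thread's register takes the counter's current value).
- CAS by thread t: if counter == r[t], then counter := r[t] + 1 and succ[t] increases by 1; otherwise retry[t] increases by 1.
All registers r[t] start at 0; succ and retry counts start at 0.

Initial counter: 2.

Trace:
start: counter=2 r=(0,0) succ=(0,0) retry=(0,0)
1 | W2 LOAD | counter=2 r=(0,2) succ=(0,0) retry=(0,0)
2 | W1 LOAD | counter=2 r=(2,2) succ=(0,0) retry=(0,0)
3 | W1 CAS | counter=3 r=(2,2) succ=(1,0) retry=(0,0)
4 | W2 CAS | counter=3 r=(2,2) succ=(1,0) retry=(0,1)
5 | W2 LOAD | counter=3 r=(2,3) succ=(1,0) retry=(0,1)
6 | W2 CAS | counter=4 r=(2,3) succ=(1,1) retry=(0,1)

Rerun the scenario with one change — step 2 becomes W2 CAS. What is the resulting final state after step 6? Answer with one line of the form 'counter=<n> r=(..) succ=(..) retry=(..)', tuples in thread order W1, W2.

(re-executing from step 2 with the substitution; state before step 2: counter=2 r=(0,2) succ=(0,0) retry=(0,0))
2 | W2 CAS | counter=3 r=(0,2) succ=(0,1) retry=(0,0)
3 | W1 CAS | counter=3 r=(0,2) succ=(0,1) retry=(1,0)
4 | W2 CAS | counter=3 r=(0,2) succ=(0,1) retry=(1,1)
5 | W2 LOAD | counter=3 r=(0,3) succ=(0,1) retry=(1,1)
6 | W2 CAS | counter=4 r=(0,3) succ=(0,2) retry=(1,1)

counter=4 r=(0,3) succ=(0,2) retry=(1,1)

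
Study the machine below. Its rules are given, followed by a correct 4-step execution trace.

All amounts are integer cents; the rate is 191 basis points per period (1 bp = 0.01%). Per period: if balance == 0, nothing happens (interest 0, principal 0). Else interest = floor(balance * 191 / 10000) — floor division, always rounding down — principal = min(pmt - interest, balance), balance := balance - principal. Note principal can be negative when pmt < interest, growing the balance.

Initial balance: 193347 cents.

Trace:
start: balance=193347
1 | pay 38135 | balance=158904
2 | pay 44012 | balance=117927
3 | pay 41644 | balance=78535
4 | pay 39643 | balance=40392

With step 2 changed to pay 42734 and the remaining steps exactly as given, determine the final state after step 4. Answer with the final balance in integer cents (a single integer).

(re-executing from step 2 with the substitution; state before step 2: balance=158904)
2 | pay 42734 | balance=119205
3 | pay 41644 | balance=79837
4 | pay 39643 | balance=41718

41718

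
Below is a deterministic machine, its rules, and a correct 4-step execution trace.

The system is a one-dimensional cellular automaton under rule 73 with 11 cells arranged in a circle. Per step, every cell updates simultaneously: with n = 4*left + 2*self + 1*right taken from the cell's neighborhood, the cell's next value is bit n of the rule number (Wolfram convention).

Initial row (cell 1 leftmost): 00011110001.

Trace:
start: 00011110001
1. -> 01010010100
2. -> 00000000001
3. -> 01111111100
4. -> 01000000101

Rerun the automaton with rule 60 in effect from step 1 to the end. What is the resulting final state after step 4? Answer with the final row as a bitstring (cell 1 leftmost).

(re-executing steps 1..4 under rule 60; state before step 1: 00011110001)
1. -> 10010001001
2. -> 01011001101
3. -> 11110101011
4. -> 00001111110

00001111110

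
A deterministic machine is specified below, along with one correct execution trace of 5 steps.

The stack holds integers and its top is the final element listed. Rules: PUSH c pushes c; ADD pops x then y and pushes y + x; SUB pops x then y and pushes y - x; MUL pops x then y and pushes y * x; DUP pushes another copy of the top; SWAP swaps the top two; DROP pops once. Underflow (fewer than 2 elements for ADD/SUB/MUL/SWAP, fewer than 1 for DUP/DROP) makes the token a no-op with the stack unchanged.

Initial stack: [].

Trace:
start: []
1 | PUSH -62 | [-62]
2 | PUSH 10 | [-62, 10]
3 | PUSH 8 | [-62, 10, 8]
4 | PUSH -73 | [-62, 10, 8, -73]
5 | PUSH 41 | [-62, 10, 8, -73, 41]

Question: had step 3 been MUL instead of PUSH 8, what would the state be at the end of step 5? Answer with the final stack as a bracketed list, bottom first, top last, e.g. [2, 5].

[-620, -73, 41]

(re-executing from step 3 with the substitution; state before step 3: [-62, 10])
3 | MUL | [-620]
4 | PUSH -73 | [-620, -73]
5 | PUSH 41 | [-620, -73, 41]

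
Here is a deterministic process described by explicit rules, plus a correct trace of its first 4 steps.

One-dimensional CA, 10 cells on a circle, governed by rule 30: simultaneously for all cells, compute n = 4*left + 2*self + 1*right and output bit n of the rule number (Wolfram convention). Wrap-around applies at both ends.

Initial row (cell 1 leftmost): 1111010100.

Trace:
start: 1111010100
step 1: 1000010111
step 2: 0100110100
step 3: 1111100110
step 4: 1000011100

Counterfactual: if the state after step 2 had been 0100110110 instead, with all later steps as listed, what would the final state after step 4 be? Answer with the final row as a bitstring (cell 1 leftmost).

state after step 2 := 0100110110
step 3: 1111100101
step 4: 0000011101

0000011101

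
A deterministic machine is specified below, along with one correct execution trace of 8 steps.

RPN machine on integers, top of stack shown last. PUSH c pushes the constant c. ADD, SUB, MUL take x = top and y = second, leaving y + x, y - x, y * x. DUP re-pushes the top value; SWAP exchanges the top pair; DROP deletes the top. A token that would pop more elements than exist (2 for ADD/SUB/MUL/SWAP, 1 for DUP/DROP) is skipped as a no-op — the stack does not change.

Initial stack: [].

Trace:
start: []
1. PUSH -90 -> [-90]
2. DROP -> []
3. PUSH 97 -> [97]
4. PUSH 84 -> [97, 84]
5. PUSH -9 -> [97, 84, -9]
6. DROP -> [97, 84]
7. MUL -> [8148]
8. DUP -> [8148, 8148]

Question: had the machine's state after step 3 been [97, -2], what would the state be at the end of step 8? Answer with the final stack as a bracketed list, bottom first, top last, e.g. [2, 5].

state after step 3 := [97, -2]
4. PUSH 84 -> [97, -2, 84]
5. PUSH -9 -> [97, -2, 84, -9]
6. DROP -> [97, -2, 84]
7. MUL -> [97, -168]
8. DUP -> [97, -168, -168]

[97, -168, -168]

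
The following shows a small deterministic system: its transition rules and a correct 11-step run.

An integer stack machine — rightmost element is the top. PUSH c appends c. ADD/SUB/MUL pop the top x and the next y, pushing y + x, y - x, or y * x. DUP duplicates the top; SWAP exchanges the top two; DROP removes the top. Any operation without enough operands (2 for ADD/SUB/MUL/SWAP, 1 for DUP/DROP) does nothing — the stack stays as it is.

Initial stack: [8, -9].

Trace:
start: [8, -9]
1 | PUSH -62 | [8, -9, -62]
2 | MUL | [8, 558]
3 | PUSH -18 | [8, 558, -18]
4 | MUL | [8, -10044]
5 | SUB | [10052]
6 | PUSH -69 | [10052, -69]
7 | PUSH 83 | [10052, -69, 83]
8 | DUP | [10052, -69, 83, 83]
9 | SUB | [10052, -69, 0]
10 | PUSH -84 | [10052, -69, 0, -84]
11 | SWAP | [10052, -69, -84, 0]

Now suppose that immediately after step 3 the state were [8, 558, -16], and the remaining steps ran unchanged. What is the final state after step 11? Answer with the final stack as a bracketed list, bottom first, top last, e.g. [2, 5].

[8936, -69, -84, 0]

state after step 3 := [8, 558, -16]
4 | MUL | [8, -8928]
5 | SUB | [8936]
6 | PUSH -69 | [8936, -69]
7 | PUSH 83 | [8936, -69, 83]
8 | DUP | [8936, -69, 83, 83]
9 | SUB | [8936, -69, 0]
10 | PUSH -84 | [8936, -69, 0, -84]
11 | SWAP | [8936, -69, -84, 0]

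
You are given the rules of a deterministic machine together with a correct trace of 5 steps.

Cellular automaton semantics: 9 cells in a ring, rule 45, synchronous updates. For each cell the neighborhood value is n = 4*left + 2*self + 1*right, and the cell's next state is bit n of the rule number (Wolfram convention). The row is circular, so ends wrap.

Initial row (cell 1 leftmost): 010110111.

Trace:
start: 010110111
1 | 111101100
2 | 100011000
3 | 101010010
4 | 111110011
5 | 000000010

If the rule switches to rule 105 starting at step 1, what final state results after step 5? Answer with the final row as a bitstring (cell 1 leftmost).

100010001

(re-executing steps 1..5 under rule 105; state before step 1: 010110111)
1 | 101111101
2 | 111000111
3 | 001010100
4 | 100101001
5 | 100010001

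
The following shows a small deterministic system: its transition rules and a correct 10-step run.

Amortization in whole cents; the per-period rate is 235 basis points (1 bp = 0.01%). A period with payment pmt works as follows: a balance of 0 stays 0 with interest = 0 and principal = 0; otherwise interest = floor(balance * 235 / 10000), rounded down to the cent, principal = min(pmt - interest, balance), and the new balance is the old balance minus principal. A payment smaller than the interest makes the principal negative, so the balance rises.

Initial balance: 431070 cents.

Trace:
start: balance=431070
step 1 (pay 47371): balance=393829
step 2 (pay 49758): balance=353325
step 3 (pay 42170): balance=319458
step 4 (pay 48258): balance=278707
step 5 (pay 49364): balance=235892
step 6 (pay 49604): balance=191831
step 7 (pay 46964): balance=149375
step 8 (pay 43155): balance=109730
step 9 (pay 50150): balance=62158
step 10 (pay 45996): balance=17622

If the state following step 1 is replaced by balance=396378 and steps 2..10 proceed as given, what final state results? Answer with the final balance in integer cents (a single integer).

state after step 1 := balance=396378
step 2 (pay 49758): balance=355934
step 3 (pay 42170): balance=322128
step 4 (pay 48258): balance=281440
step 5 (pay 49364): balance=238689
step 6 (pay 49604): balance=194694
step 7 (pay 46964): balance=152305
step 8 (pay 43155): balance=112729
step 9 (pay 50150): balance=65228
step 10 (pay 45996): balance=20764

20764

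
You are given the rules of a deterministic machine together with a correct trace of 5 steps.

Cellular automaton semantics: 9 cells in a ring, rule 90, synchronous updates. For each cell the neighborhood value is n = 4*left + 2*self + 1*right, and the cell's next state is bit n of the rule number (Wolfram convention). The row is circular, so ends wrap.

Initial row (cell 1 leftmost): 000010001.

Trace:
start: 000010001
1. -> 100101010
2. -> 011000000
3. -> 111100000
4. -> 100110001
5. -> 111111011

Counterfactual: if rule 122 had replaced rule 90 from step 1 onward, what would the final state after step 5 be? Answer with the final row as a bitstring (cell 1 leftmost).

(re-executing steps 1..5 under rule 122; state before step 1: 000010001)
1. -> 100101010
2. -> 011010101
3. -> 111101010
4. -> 100110101
5. -> 111111011

111111011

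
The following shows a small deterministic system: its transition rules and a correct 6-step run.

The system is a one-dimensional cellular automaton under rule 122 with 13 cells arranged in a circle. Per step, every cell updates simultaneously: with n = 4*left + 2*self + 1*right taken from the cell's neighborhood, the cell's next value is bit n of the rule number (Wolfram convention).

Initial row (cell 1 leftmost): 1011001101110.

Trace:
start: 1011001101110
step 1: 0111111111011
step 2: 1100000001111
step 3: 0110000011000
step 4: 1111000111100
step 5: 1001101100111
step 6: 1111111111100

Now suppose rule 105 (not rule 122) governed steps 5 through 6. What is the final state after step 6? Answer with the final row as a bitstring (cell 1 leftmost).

(re-executing steps 5..6 under rule 105; state before step 5: 1111000111100)
step 5: 1001010100100
step 6: 0000101000000

0000101000000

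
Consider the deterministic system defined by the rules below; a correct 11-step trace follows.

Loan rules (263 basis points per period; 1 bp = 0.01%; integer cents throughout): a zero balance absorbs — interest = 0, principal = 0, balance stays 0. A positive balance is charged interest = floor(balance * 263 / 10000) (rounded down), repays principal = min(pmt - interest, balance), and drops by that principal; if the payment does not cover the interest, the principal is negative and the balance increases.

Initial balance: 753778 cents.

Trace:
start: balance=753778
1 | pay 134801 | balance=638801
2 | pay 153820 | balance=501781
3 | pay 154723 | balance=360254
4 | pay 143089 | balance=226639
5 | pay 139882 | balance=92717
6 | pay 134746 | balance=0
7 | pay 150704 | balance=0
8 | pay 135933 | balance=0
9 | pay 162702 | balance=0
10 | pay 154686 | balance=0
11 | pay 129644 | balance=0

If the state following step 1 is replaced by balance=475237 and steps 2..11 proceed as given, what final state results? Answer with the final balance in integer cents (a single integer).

state after step 1 := balance=475237
2 | pay 153820 | balance=333915
3 | pay 154723 | balance=187973
4 | pay 143089 | balance=49827
5 | pay 139882 | balance=0
6 | pay 134746 | balance=0
7 | pay 150704 | balance=0
8 | pay 135933 | balance=0
9 | pay 162702 | balance=0
10 | pay 154686 | balance=0
11 | pay 129644 | balance=0

0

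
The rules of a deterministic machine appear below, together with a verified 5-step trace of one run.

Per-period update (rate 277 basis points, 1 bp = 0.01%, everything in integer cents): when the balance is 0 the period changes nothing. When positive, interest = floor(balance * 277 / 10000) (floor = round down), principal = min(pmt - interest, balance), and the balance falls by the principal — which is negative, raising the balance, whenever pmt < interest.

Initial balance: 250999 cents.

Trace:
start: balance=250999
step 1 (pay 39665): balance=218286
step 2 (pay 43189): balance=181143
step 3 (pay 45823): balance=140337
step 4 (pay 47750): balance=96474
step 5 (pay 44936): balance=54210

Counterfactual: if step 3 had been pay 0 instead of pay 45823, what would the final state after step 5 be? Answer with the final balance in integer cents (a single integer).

(re-executing from step 3 with the substitution; state before step 3: balance=181143)
step 3 (pay 0): balance=186160
step 4 (pay 47750): balance=143566
step 5 (pay 44936): balance=102606

102606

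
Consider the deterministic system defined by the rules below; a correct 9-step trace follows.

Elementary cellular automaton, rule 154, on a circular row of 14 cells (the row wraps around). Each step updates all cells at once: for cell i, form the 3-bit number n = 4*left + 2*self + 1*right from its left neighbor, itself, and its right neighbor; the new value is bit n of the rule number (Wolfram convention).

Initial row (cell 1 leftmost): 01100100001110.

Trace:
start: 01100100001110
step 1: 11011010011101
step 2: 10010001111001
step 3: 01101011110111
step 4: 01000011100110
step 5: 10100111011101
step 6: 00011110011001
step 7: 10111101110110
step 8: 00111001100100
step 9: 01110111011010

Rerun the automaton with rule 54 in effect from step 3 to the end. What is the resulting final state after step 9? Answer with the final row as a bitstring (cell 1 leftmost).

10001110111000

(re-executing steps 3..9 under rule 54; state before step 3: 10010001111001)
step 3: 01111010000110
step 4: 10000111001001
step 5: 01001000111110
step 6: 11111101000001
step 7: 00000011100010
step 8: 00000100010111
step 9: 10001110111000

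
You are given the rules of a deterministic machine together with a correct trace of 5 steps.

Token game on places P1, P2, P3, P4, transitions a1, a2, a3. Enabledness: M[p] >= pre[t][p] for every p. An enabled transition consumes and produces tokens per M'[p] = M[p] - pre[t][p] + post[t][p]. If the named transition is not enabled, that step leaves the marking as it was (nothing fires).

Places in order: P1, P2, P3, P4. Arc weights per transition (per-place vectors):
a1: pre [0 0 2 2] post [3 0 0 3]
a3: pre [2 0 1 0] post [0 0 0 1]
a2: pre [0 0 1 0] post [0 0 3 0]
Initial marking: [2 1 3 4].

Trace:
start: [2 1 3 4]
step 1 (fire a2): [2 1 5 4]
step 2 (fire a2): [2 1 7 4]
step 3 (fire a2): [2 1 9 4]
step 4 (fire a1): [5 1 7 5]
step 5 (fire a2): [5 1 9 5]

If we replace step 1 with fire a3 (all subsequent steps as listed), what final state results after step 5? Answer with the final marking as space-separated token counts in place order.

3 1 6 6

(re-executing from step 1 with the substitution; state before step 1: [2 1 3 4])
step 1 (fire a3): [0 1 2 5]
step 2 (fire a2): [0 1 4 5]
step 3 (fire a2): [0 1 6 5]
step 4 (fire a1): [3 1 4 6]
step 5 (fire a2): [3 1 6 6]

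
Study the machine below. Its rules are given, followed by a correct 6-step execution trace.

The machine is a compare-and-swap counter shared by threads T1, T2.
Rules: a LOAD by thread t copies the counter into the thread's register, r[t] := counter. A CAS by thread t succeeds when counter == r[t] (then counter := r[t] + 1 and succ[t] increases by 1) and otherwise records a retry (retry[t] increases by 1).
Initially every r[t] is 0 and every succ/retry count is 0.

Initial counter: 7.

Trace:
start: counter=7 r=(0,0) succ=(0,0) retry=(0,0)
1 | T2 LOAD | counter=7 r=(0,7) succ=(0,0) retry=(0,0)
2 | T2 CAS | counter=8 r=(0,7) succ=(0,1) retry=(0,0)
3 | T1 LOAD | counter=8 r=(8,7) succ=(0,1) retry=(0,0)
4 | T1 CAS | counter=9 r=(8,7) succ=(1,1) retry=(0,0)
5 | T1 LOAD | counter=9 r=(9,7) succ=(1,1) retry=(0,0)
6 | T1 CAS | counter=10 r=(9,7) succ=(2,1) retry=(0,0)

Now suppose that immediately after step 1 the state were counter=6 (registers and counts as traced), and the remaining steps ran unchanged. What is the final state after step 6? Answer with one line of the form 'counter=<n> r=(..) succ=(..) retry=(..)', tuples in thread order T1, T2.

state after step 1 := counter=6 r=(0,7) succ=(0,0) retry=(0,0)
2 | T2 CAS | counter=6 r=(0,7) succ=(0,0) retry=(0,1)
3 | T1 LOAD | counter=6 r=(6,7) succ=(0,0) retry=(0,1)
4 | T1 CAS | counter=7 r=(6,7) succ=(1,0) retry=(0,1)
5 | T1 LOAD | counter=7 r=(7,7) succ=(1,0) retry=(0,1)
6 | T1 CAS | counter=8 r=(7,7) succ=(2,0) retry=(0,1)

counter=8 r=(7,7) succ=(2,0) retry=(0,1)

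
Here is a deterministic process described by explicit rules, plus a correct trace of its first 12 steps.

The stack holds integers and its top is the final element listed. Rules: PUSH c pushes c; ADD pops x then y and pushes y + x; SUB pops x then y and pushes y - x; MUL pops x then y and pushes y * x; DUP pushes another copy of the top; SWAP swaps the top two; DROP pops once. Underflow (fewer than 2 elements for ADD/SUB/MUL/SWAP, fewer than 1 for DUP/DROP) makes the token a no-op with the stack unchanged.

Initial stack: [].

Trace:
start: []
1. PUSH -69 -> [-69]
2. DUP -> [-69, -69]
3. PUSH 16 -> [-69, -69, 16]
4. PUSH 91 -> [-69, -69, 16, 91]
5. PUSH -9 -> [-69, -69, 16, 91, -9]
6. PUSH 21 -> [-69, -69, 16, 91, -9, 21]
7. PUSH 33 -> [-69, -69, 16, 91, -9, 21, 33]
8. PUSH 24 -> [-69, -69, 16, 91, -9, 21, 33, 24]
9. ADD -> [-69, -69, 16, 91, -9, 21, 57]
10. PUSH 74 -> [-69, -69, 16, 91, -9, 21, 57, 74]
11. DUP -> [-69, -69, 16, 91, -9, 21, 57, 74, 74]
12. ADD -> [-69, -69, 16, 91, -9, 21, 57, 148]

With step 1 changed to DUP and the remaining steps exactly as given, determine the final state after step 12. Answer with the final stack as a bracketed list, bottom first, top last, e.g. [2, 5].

(re-executing from step 1 with the substitution; state before step 1: [])
1. DUP -> []
2. DUP -> []
3. PUSH 16 -> [16]
4. PUSH 91 -> [16, 91]
5. PUSH -9 -> [16, 91, -9]
6. PUSH 21 -> [16, 91, -9, 21]
7. PUSH 33 -> [16, 91, -9, 21, 33]
8. PUSH 24 -> [16, 91, -9, 21, 33, 24]
9. ADD -> [16, 91, -9, 21, 57]
10. PUSH 74 -> [16, 91, -9, 21, 57, 74]
11. DUP -> [16, 91, -9, 21, 57, 74, 74]
12. ADD -> [16, 91, -9, 21, 57, 148]

[16, 91, -9, 21, 57, 148]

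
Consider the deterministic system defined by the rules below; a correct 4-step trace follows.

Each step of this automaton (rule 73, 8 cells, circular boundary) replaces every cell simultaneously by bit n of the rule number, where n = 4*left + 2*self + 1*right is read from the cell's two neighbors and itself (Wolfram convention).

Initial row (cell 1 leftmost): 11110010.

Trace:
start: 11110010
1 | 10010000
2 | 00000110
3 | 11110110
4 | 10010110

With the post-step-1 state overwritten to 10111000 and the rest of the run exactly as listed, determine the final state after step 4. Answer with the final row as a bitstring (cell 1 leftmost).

state after step 1 := 10111000
2 | 00101010
3 | 10000000
4 | 00111110

00111110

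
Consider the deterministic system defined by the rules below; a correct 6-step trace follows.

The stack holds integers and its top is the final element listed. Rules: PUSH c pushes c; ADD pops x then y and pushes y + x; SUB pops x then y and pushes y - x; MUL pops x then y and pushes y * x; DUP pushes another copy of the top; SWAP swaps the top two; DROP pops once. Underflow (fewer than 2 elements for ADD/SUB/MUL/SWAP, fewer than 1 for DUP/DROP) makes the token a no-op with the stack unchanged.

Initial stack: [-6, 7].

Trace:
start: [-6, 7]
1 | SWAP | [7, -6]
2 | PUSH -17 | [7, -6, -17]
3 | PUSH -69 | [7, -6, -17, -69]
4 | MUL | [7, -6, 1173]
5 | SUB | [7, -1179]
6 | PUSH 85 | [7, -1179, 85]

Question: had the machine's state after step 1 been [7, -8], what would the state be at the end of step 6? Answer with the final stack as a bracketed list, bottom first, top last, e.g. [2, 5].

[7, -1181, 85]

state after step 1 := [7, -8]
2 | PUSH -17 | [7, -8, -17]
3 | PUSH -69 | [7, -8, -17, -69]
4 | MUL | [7, -8, 1173]
5 | SUB | [7, -1181]
6 | PUSH 85 | [7, -1181, 85]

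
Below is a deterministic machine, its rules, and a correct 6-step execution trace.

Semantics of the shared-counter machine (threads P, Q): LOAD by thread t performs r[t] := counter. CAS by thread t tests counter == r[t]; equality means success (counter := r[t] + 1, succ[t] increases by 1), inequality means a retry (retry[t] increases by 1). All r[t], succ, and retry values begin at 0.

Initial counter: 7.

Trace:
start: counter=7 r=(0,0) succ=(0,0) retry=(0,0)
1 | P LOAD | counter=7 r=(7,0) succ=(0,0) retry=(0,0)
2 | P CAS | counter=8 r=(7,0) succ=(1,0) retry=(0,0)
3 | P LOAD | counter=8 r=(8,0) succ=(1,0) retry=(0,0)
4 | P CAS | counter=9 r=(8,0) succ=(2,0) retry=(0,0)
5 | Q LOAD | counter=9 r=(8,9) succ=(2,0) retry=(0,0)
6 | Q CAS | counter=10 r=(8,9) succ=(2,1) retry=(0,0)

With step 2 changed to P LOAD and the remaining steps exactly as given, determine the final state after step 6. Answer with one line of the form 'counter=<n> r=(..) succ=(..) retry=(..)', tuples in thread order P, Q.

counter=9 r=(7,8) succ=(1,1) retry=(0,0)

(re-executing from step 2 with the substitution; state before step 2: counter=7 r=(7,0) succ=(0,0) retry=(0,0))
2 | P LOAD | counter=7 r=(7,0) succ=(0,0) retry=(0,0)
3 | P LOAD | counter=7 r=(7,0) succ=(0,0) retry=(0,0)
4 | P CAS | counter=8 r=(7,0) succ=(1,0) retry=(0,0)
5 | Q LOAD | counter=8 r=(7,8) succ=(1,0) retry=(0,0)
6 | Q CAS | counter=9 r=(7,8) succ=(1,1) retry=(0,0)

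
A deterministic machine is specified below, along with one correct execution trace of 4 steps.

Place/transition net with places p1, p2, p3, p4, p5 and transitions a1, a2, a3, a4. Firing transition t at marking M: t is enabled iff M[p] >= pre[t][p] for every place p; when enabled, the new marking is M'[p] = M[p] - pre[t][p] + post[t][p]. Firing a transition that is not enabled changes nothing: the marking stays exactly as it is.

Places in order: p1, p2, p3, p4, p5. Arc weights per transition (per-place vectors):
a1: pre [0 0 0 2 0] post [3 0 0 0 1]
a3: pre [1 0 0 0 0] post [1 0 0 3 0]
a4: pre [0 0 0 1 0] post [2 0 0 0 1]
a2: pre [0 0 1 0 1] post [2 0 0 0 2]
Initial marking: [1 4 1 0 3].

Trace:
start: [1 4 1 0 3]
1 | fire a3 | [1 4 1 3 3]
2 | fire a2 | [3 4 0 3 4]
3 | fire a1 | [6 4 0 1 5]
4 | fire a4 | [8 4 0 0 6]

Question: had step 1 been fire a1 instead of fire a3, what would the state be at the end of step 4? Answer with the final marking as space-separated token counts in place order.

3 4 0 0 4

(re-executing from step 1 with the substitution; state before step 1: [1 4 1 0 3])
1 | fire a1 | [1 4 1 0 3]
2 | fire a2 | [3 4 0 0 4]
3 | fire a1 | [3 4 0 0 4]
4 | fire a4 | [3 4 0 0 4]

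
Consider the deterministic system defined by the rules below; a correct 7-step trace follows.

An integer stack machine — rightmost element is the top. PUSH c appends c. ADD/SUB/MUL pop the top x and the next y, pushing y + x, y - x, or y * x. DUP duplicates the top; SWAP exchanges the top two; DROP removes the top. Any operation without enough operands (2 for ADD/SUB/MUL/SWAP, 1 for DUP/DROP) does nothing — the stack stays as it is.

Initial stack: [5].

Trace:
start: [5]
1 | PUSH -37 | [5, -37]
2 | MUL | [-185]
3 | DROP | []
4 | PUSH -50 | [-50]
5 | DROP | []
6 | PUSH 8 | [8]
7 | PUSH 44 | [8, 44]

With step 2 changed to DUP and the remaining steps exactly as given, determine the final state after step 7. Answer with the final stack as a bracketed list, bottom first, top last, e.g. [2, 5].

(re-executing from step 2 with the substitution; state before step 2: [5, -37])
2 | DUP | [5, -37, -37]
3 | DROP | [5, -37]
4 | PUSH -50 | [5, -37, -50]
5 | DROP | [5, -37]
6 | PUSH 8 | [5, -37, 8]
7 | PUSH 44 | [5, -37, 8, 44]

[5, -37, 8, 44]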